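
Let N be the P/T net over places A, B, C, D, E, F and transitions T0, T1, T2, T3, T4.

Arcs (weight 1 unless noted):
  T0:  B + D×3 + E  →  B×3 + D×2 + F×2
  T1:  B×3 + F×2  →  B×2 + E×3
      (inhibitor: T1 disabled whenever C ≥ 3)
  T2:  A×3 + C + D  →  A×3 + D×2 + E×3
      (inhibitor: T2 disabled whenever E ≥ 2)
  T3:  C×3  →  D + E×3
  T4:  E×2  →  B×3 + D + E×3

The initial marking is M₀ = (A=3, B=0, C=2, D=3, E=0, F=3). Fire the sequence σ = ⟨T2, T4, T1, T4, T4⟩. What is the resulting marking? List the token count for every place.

(A=3, B=8, C=1, D=7, E=9, F=1)

step 1: fire T2:  (A=3, B=0, C=2, D=3, E=0, F=3) → (A=3, B=0, C=1, D=4, E=3, F=3)
step 2: fire T4:  (A=3, B=0, C=1, D=4, E=3, F=3) → (A=3, B=3, C=1, D=5, E=4, F=3)
step 3: fire T1:  (A=3, B=3, C=1, D=5, E=4, F=3) → (A=3, B=2, C=1, D=5, E=7, F=1)
step 4: fire T4:  (A=3, B=2, C=1, D=5, E=7, F=1) → (A=3, B=5, C=1, D=6, E=8, F=1)
step 5: fire T4:  (A=3, B=5, C=1, D=6, E=8, F=1) → (A=3, B=8, C=1, D=7, E=9, F=1)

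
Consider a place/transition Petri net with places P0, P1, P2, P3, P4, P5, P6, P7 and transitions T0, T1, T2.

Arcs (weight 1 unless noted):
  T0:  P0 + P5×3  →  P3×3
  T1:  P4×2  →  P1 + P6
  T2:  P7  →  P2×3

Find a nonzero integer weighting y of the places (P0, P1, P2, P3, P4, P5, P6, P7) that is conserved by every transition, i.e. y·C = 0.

y = (P0:3, P1:0, P2:0, P3:1, P4:0, P5:0, P6:0, P7:0)

Incidence matrix C (rows=places, cols=transitions):
       T0   T1   T2
   P0  -1    0    0
   P1   0    1    0
   P2   0    0    3
   P3   3    0    0
   P4   0   -2    0
   P5  -3    0    0
   P6   0    1    0
   P7   0    0   -1

Candidate y = [3, 0, 0, 1, 0, 0, 0, 0]; check y·C column-wise:
  col T0: 3·-1 + 1·3 + 0·-3 = 0
  col T1: 3·0 + 0·1 + 1·0 + 0·-2 + 0·1 = 0
  col T2: 3·0 + 0·3 + 1·0 + 0·-1 = 0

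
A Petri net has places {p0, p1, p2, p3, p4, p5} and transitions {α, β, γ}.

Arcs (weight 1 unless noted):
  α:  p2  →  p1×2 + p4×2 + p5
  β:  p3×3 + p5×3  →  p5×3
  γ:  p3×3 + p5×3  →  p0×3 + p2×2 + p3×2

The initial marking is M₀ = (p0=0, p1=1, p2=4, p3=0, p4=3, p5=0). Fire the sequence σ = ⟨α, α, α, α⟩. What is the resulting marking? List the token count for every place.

step 1: fire α:  (p0=0, p1=1, p2=4, p3=0, p4=3, p5=0) → (p0=0, p1=3, p2=3, p3=0, p4=5, p5=1)
step 2: fire α:  (p0=0, p1=3, p2=3, p3=0, p4=5, p5=1) → (p0=0, p1=5, p2=2, p3=0, p4=7, p5=2)
step 3: fire α:  (p0=0, p1=5, p2=2, p3=0, p4=7, p5=2) → (p0=0, p1=7, p2=1, p3=0, p4=9, p5=3)
step 4: fire α:  (p0=0, p1=7, p2=1, p3=0, p4=9, p5=3) → (p0=0, p1=9, p2=0, p3=0, p4=11, p5=4)

(p0=0, p1=9, p2=0, p3=0, p4=11, p5=4)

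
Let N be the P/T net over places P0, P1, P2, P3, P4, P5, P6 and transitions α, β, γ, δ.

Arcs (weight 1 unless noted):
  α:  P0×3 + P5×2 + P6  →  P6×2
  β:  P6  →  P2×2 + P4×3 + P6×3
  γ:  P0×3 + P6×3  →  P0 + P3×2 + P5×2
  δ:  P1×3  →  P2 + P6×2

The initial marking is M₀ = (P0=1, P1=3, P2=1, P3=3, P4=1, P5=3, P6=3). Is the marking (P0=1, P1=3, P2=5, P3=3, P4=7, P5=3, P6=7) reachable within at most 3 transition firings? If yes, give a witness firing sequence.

YES — reachable via ⟨β, β⟩ (2 firings)

step 1: fire β:  (P0=1, P1=3, P2=1, P3=3, P4=1, P5=3, P6=3) → (P0=1, P1=3, P2=3, P3=3, P4=4, P5=3, P6=5)
step 2: fire β:  (P0=1, P1=3, P2=3, P3=3, P4=4, P5=3, P6=5) → (P0=1, P1=3, P2=5, P3=3, P4=7, P5=3, P6=7)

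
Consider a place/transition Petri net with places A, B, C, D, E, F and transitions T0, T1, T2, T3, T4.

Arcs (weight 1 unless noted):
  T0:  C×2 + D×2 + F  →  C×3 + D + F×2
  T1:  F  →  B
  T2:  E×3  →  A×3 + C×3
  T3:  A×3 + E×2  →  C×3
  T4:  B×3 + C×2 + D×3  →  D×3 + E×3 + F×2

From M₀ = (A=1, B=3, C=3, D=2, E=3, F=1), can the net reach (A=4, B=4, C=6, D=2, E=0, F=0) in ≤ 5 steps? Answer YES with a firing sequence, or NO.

YES — reachable via ⟨T1, T2⟩ (2 firings)

step 1: fire T1:  (A=1, B=3, C=3, D=2, E=3, F=1) → (A=1, B=4, C=3, D=2, E=3, F=0)
step 2: fire T2:  (A=1, B=4, C=3, D=2, E=3, F=0) → (A=4, B=4, C=6, D=2, E=0, F=0)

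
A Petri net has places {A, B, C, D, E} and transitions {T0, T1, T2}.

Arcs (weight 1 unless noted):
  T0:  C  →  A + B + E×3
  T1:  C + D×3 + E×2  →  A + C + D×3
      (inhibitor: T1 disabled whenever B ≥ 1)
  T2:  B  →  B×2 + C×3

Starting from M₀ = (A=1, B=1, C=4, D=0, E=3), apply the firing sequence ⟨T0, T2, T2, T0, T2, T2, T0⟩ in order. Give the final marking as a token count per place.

(A=4, B=8, C=13, D=0, E=12)

step 1: fire T0:  (A=1, B=1, C=4, D=0, E=3) → (A=2, B=2, C=3, D=0, E=6)
step 2: fire T2:  (A=2, B=2, C=3, D=0, E=6) → (A=2, B=3, C=6, D=0, E=6)
step 3: fire T2:  (A=2, B=3, C=6, D=0, E=6) → (A=2, B=4, C=9, D=0, E=6)
step 4: fire T0:  (A=2, B=4, C=9, D=0, E=6) → (A=3, B=5, C=8, D=0, E=9)
step 5: fire T2:  (A=3, B=5, C=8, D=0, E=9) → (A=3, B=6, C=11, D=0, E=9)
step 6: fire T2:  (A=3, B=6, C=11, D=0, E=9) → (A=3, B=7, C=14, D=0, E=9)
step 7: fire T0:  (A=3, B=7, C=14, D=0, E=9) → (A=4, B=8, C=13, D=0, E=12)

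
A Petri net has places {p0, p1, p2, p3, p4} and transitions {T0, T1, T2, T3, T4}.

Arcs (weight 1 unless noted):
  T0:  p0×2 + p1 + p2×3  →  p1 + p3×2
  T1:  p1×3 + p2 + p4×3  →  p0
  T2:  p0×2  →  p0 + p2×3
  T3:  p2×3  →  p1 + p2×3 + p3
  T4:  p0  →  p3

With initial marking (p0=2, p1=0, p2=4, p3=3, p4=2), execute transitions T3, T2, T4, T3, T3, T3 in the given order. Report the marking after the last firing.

(p0=0, p1=4, p2=7, p3=8, p4=2)

step 1: fire T3:  (p0=2, p1=0, p2=4, p3=3, p4=2) → (p0=2, p1=1, p2=4, p3=4, p4=2)
step 2: fire T2:  (p0=2, p1=1, p2=4, p3=4, p4=2) → (p0=1, p1=1, p2=7, p3=4, p4=2)
step 3: fire T4:  (p0=1, p1=1, p2=7, p3=4, p4=2) → (p0=0, p1=1, p2=7, p3=5, p4=2)
step 4: fire T3:  (p0=0, p1=1, p2=7, p3=5, p4=2) → (p0=0, p1=2, p2=7, p3=6, p4=2)
step 5: fire T3:  (p0=0, p1=2, p2=7, p3=6, p4=2) → (p0=0, p1=3, p2=7, p3=7, p4=2)
step 6: fire T3:  (p0=0, p1=3, p2=7, p3=7, p4=2) → (p0=0, p1=4, p2=7, p3=8, p4=2)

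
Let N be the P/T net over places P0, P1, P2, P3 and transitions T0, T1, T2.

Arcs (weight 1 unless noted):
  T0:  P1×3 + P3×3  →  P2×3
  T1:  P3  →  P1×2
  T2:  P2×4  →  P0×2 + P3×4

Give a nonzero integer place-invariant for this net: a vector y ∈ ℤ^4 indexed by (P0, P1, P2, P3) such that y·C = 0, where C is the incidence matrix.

y = (P0:2, P1:1, P2:3, P3:2)

Incidence matrix C (rows=places, cols=transitions):
       T0   T1   T2
   P0   0    0    2
   P1  -3    2    0
   P2   3    0   -4
   P3  -3   -1    4

Candidate y = [2, 1, 3, 2]; check y·C column-wise:
  col T0: 2·0 + 1·-3 + 3·3 + 2·-3 = 0
  col T1: 2·0 + 1·2 + 3·0 + 2·-1 = 0
  col T2: 2·2 + 1·0 + 3·-4 + 2·4 = 0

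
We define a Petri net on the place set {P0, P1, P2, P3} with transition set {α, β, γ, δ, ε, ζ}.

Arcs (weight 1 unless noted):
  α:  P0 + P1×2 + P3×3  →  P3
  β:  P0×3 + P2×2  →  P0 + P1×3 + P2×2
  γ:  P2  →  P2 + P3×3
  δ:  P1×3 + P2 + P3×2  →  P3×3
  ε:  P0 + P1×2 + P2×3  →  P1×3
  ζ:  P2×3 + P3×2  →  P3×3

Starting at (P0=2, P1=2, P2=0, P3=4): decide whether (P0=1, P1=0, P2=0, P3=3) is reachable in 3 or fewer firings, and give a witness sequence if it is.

NO — not reachable within 3 firings

depth 0: 1 marking
depth 1: 2 markings reached so far
depth 2: 2 markings reached so far
(frontier empty at depth 2; search complete)
target is not among the 2 markings reachable within 3 steps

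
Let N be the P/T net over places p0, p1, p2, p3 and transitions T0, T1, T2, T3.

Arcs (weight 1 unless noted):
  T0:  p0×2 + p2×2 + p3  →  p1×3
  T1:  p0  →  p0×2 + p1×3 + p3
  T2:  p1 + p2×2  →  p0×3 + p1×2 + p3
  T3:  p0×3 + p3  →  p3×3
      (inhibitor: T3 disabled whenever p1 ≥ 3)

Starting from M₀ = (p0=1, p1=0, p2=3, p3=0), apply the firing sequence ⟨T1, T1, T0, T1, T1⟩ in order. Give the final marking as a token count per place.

step 1: fire T1:  (p0=1, p1=0, p2=3, p3=0) → (p0=2, p1=3, p2=3, p3=1)
step 2: fire T1:  (p0=2, p1=3, p2=3, p3=1) → (p0=3, p1=6, p2=3, p3=2)
step 3: fire T0:  (p0=3, p1=6, p2=3, p3=2) → (p0=1, p1=9, p2=1, p3=1)
step 4: fire T1:  (p0=1, p1=9, p2=1, p3=1) → (p0=2, p1=12, p2=1, p3=2)
step 5: fire T1:  (p0=2, p1=12, p2=1, p3=2) → (p0=3, p1=15, p2=1, p3=3)

(p0=3, p1=15, p2=1, p3=3)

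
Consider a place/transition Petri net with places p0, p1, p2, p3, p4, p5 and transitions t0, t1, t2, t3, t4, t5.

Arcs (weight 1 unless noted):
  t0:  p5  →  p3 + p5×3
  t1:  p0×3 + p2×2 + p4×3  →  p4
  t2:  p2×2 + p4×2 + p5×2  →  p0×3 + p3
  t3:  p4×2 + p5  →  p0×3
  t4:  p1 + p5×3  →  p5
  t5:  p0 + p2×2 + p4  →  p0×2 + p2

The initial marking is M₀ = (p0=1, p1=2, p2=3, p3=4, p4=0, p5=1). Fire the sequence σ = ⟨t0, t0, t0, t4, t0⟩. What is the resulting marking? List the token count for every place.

step 1: fire t0:  (p0=1, p1=2, p2=3, p3=4, p4=0, p5=1) → (p0=1, p1=2, p2=3, p3=5, p4=0, p5=3)
step 2: fire t0:  (p0=1, p1=2, p2=3, p3=5, p4=0, p5=3) → (p0=1, p1=2, p2=3, p3=6, p4=0, p5=5)
step 3: fire t0:  (p0=1, p1=2, p2=3, p3=6, p4=0, p5=5) → (p0=1, p1=2, p2=3, p3=7, p4=0, p5=7)
step 4: fire t4:  (p0=1, p1=2, p2=3, p3=7, p4=0, p5=7) → (p0=1, p1=1, p2=3, p3=7, p4=0, p5=5)
step 5: fire t0:  (p0=1, p1=1, p2=3, p3=7, p4=0, p5=5) → (p0=1, p1=1, p2=3, p3=8, p4=0, p5=7)

(p0=1, p1=1, p2=3, p3=8, p4=0, p5=7)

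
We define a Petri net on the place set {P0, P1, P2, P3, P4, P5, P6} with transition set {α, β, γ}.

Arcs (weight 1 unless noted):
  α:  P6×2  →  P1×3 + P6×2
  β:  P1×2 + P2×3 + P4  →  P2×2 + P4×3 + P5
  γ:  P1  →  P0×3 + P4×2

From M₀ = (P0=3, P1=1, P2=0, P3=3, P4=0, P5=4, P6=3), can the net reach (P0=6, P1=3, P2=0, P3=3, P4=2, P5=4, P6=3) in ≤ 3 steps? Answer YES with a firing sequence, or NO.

YES — reachable via ⟨α, γ⟩ (2 firings)

step 1: fire α:  (P0=3, P1=1, P2=0, P3=3, P4=0, P5=4, P6=3) → (P0=3, P1=4, P2=0, P3=3, P4=0, P5=4, P6=3)
step 2: fire γ:  (P0=3, P1=4, P2=0, P3=3, P4=0, P5=4, P6=3) → (P0=6, P1=3, P2=0, P3=3, P4=2, P5=4, P6=3)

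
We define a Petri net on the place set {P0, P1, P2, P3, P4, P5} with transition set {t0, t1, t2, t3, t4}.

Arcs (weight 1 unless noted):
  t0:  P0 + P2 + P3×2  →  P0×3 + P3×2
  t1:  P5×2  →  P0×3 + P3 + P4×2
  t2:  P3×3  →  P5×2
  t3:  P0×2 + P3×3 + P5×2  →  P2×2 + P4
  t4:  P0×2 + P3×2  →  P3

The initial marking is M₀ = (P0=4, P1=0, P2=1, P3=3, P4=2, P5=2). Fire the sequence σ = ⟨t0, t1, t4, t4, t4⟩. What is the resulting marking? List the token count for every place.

(P0=3, P1=0, P2=0, P3=1, P4=4, P5=0)

step 1: fire t0:  (P0=4, P1=0, P2=1, P3=3, P4=2, P5=2) → (P0=6, P1=0, P2=0, P3=3, P4=2, P5=2)
step 2: fire t1:  (P0=6, P1=0, P2=0, P3=3, P4=2, P5=2) → (P0=9, P1=0, P2=0, P3=4, P4=4, P5=0)
step 3: fire t4:  (P0=9, P1=0, P2=0, P3=4, P4=4, P5=0) → (P0=7, P1=0, P2=0, P3=3, P4=4, P5=0)
step 4: fire t4:  (P0=7, P1=0, P2=0, P3=3, P4=4, P5=0) → (P0=5, P1=0, P2=0, P3=2, P4=4, P5=0)
step 5: fire t4:  (P0=5, P1=0, P2=0, P3=2, P4=4, P5=0) → (P0=3, P1=0, P2=0, P3=1, P4=4, P5=0)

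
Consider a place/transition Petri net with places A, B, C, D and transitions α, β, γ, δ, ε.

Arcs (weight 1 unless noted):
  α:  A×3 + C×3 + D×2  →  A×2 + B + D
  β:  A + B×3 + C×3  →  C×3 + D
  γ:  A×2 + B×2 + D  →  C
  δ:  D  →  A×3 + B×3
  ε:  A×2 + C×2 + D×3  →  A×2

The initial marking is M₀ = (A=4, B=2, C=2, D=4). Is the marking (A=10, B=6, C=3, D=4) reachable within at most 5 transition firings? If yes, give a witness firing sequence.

depth 0: 1 marking
depth 1: 4 markings reached so far
depth 2: 8 markings reached so far
depth 3: 13 markings reached so far
depth 4: 21 markings reached so far
depth 5: 25 markings reached so far
target is not among the 25 markings reachable within 5 steps

NO — not reachable within 5 firings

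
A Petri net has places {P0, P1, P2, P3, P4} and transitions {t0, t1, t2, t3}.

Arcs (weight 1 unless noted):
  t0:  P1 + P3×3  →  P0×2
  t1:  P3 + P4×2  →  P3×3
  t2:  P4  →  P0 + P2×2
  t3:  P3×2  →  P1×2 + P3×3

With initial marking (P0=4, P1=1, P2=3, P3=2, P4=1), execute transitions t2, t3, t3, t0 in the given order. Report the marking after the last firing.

(P0=7, P1=4, P2=5, P3=1, P4=0)

step 1: fire t2:  (P0=4, P1=1, P2=3, P3=2, P4=1) → (P0=5, P1=1, P2=5, P3=2, P4=0)
step 2: fire t3:  (P0=5, P1=1, P2=5, P3=2, P4=0) → (P0=5, P1=3, P2=5, P3=3, P4=0)
step 3: fire t3:  (P0=5, P1=3, P2=5, P3=3, P4=0) → (P0=5, P1=5, P2=5, P3=4, P4=0)
step 4: fire t0:  (P0=5, P1=5, P2=5, P3=4, P4=0) → (P0=7, P1=4, P2=5, P3=1, P4=0)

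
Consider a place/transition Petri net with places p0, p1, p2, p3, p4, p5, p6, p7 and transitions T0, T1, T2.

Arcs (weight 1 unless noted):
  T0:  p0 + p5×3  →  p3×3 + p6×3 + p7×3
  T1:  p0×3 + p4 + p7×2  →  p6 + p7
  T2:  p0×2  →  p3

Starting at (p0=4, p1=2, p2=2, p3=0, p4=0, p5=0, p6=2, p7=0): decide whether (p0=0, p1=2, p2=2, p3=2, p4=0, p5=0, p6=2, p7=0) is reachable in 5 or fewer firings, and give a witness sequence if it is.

YES — reachable via ⟨T2, T2⟩ (2 firings)

step 1: fire T2:  (p0=4, p1=2, p2=2, p3=0, p4=0, p5=0, p6=2, p7=0) → (p0=2, p1=2, p2=2, p3=1, p4=0, p5=0, p6=2, p7=0)
step 2: fire T2:  (p0=2, p1=2, p2=2, p3=1, p4=0, p5=0, p6=2, p7=0) → (p0=0, p1=2, p2=2, p3=2, p4=0, p5=0, p6=2, p7=0)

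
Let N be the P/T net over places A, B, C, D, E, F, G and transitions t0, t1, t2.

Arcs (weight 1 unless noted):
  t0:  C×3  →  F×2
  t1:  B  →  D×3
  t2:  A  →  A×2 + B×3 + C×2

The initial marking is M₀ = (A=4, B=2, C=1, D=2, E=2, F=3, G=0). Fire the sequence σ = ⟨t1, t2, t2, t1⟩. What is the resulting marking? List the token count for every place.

step 1: fire t1:  (A=4, B=2, C=1, D=2, E=2, F=3, G=0) → (A=4, B=1, C=1, D=5, E=2, F=3, G=0)
step 2: fire t2:  (A=4, B=1, C=1, D=5, E=2, F=3, G=0) → (A=5, B=4, C=3, D=5, E=2, F=3, G=0)
step 3: fire t2:  (A=5, B=4, C=3, D=5, E=2, F=3, G=0) → (A=6, B=7, C=5, D=5, E=2, F=3, G=0)
step 4: fire t1:  (A=6, B=7, C=5, D=5, E=2, F=3, G=0) → (A=6, B=6, C=5, D=8, E=2, F=3, G=0)

(A=6, B=6, C=5, D=8, E=2, F=3, G=0)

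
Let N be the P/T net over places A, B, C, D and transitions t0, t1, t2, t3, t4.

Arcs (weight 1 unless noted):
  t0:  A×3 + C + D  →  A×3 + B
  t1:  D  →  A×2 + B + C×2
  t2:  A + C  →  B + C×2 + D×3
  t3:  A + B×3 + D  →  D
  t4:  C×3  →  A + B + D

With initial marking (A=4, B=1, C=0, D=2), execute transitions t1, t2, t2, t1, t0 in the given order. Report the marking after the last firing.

(A=6, B=6, C=5, D=5)

step 1: fire t1:  (A=4, B=1, C=0, D=2) → (A=6, B=2, C=2, D=1)
step 2: fire t2:  (A=6, B=2, C=2, D=1) → (A=5, B=3, C=3, D=4)
step 3: fire t2:  (A=5, B=3, C=3, D=4) → (A=4, B=4, C=4, D=7)
step 4: fire t1:  (A=4, B=4, C=4, D=7) → (A=6, B=5, C=6, D=6)
step 5: fire t0:  (A=6, B=5, C=6, D=6) → (A=6, B=6, C=5, D=5)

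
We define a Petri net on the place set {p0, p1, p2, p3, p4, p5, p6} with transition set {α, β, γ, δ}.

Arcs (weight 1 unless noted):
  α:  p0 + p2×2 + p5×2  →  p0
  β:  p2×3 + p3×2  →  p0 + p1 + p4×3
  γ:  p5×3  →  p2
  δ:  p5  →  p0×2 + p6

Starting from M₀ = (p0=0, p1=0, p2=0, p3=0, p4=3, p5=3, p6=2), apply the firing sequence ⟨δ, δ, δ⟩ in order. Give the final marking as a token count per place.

(p0=6, p1=0, p2=0, p3=0, p4=3, p5=0, p6=5)

step 1: fire δ:  (p0=0, p1=0, p2=0, p3=0, p4=3, p5=3, p6=2) → (p0=2, p1=0, p2=0, p3=0, p4=3, p5=2, p6=3)
step 2: fire δ:  (p0=2, p1=0, p2=0, p3=0, p4=3, p5=2, p6=3) → (p0=4, p1=0, p2=0, p3=0, p4=3, p5=1, p6=4)
step 3: fire δ:  (p0=4, p1=0, p2=0, p3=0, p4=3, p5=1, p6=4) → (p0=6, p1=0, p2=0, p3=0, p4=3, p5=0, p6=5)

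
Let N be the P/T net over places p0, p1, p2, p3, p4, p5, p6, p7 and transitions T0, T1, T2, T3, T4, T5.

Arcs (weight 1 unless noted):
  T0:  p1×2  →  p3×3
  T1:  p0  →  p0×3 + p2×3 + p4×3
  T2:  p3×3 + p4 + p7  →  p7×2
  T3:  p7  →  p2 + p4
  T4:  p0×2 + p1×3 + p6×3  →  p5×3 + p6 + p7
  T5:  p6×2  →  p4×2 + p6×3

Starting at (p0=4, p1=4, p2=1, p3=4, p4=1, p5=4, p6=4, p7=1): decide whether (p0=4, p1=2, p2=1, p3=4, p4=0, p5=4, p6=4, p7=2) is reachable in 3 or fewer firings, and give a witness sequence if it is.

step 1: fire T0:  (p0=4, p1=4, p2=1, p3=4, p4=1, p5=4, p6=4, p7=1) → (p0=4, p1=2, p2=1, p3=7, p4=1, p5=4, p6=4, p7=1)
step 2: fire T2:  (p0=4, p1=2, p2=1, p3=7, p4=1, p5=4, p6=4, p7=1) → (p0=4, p1=2, p2=1, p3=4, p4=0, p5=4, p6=4, p7=2)

YES — reachable via ⟨T0, T2⟩ (2 firings)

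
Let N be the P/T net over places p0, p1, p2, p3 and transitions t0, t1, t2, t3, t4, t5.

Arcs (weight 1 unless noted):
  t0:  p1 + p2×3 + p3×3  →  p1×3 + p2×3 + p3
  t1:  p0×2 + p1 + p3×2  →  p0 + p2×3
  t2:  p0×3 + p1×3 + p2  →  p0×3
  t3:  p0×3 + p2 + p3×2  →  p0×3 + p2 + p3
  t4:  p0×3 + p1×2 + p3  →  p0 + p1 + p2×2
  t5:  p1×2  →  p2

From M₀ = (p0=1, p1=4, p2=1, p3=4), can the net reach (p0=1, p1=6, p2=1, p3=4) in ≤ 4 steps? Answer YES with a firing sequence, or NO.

NO — not reachable within 4 firings

depth 0: 1 marking
depth 1: 2 markings reached so far
depth 2: 3 markings reached so far
depth 3: 3 markings reached so far
(frontier empty at depth 3; search complete)
target is not among the 3 markings reachable within 4 steps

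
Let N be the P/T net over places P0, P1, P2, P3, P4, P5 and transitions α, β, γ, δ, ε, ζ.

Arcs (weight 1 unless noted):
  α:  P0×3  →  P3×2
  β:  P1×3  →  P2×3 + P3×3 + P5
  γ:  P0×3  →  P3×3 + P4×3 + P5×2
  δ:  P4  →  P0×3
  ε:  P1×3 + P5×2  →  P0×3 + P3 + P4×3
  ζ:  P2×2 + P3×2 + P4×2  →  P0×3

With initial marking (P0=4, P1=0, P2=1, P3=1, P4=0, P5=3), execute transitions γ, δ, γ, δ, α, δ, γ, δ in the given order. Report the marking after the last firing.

step 1: fire γ:  (P0=4, P1=0, P2=1, P3=1, P4=0, P5=3) → (P0=1, P1=0, P2=1, P3=4, P4=3, P5=5)
step 2: fire δ:  (P0=1, P1=0, P2=1, P3=4, P4=3, P5=5) → (P0=4, P1=0, P2=1, P3=4, P4=2, P5=5)
step 3: fire γ:  (P0=4, P1=0, P2=1, P3=4, P4=2, P5=5) → (P0=1, P1=0, P2=1, P3=7, P4=5, P5=7)
step 4: fire δ:  (P0=1, P1=0, P2=1, P3=7, P4=5, P5=7) → (P0=4, P1=0, P2=1, P3=7, P4=4, P5=7)
step 5: fire α:  (P0=4, P1=0, P2=1, P3=7, P4=4, P5=7) → (P0=1, P1=0, P2=1, P3=9, P4=4, P5=7)
step 6: fire δ:  (P0=1, P1=0, P2=1, P3=9, P4=4, P5=7) → (P0=4, P1=0, P2=1, P3=9, P4=3, P5=7)
step 7: fire γ:  (P0=4, P1=0, P2=1, P3=9, P4=3, P5=7) → (P0=1, P1=0, P2=1, P3=12, P4=6, P5=9)
step 8: fire δ:  (P0=1, P1=0, P2=1, P3=12, P4=6, P5=9) → (P0=4, P1=0, P2=1, P3=12, P4=5, P5=9)

(P0=4, P1=0, P2=1, P3=12, P4=5, P5=9)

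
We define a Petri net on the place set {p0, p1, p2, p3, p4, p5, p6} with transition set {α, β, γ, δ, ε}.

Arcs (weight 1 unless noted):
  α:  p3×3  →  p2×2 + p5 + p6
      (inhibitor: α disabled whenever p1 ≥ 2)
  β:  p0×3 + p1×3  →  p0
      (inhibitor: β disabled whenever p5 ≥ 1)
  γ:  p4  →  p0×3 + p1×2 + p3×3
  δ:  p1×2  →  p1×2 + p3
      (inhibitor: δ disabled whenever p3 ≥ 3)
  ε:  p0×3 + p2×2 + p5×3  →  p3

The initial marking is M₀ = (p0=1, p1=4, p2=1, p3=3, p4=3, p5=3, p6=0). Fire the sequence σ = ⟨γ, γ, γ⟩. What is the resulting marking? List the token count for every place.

step 1: fire γ:  (p0=1, p1=4, p2=1, p3=3, p4=3, p5=3, p6=0) → (p0=4, p1=6, p2=1, p3=6, p4=2, p5=3, p6=0)
step 2: fire γ:  (p0=4, p1=6, p2=1, p3=6, p4=2, p5=3, p6=0) → (p0=7, p1=8, p2=1, p3=9, p4=1, p5=3, p6=0)
step 3: fire γ:  (p0=7, p1=8, p2=1, p3=9, p4=1, p5=3, p6=0) → (p0=10, p1=10, p2=1, p3=12, p4=0, p5=3, p6=0)

(p0=10, p1=10, p2=1, p3=12, p4=0, p5=3, p6=0)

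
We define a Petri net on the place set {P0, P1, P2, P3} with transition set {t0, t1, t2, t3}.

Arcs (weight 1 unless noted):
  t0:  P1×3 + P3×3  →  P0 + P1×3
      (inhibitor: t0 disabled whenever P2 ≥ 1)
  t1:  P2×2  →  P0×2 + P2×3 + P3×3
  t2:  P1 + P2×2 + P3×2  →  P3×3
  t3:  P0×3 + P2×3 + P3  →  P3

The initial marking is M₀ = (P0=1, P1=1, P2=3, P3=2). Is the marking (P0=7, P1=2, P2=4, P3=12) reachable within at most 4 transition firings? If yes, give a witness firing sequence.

NO — not reachable within 4 firings

depth 0: 1 marking
depth 1: 3 markings reached so far
depth 2: 6 markings reached so far
depth 3: 9 markings reached so far
depth 4: 13 markings reached so far
target is not among the 13 markings reachable within 4 steps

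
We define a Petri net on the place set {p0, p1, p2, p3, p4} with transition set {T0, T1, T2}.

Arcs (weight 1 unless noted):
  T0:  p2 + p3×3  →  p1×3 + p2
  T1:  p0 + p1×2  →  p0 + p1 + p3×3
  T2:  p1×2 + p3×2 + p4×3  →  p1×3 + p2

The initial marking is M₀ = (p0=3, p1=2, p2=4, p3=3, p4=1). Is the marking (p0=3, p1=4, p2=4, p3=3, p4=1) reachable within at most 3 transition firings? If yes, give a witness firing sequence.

YES — reachable via ⟨T0, T1⟩ (2 firings)

step 1: fire T0:  (p0=3, p1=2, p2=4, p3=3, p4=1) → (p0=3, p1=5, p2=4, p3=0, p4=1)
step 2: fire T1:  (p0=3, p1=5, p2=4, p3=0, p4=1) → (p0=3, p1=4, p2=4, p3=3, p4=1)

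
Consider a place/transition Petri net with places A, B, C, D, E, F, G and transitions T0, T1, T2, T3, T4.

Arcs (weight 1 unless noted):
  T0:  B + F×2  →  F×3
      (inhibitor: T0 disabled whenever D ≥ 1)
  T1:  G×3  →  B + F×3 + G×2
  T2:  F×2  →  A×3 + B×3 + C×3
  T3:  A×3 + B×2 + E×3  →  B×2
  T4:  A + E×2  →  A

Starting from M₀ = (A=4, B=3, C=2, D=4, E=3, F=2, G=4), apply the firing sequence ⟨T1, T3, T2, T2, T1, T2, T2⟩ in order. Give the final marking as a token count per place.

(A=13, B=17, C=14, D=4, E=0, F=0, G=2)

step 1: fire T1:  (A=4, B=3, C=2, D=4, E=3, F=2, G=4) → (A=4, B=4, C=2, D=4, E=3, F=5, G=3)
step 2: fire T3:  (A=4, B=4, C=2, D=4, E=3, F=5, G=3) → (A=1, B=4, C=2, D=4, E=0, F=5, G=3)
step 3: fire T2:  (A=1, B=4, C=2, D=4, E=0, F=5, G=3) → (A=4, B=7, C=5, D=4, E=0, F=3, G=3)
step 4: fire T2:  (A=4, B=7, C=5, D=4, E=0, F=3, G=3) → (A=7, B=10, C=8, D=4, E=0, F=1, G=3)
step 5: fire T1:  (A=7, B=10, C=8, D=4, E=0, F=1, G=3) → (A=7, B=11, C=8, D=4, E=0, F=4, G=2)
step 6: fire T2:  (A=7, B=11, C=8, D=4, E=0, F=4, G=2) → (A=10, B=14, C=11, D=4, E=0, F=2, G=2)
step 7: fire T2:  (A=10, B=14, C=11, D=4, E=0, F=2, G=2) → (A=13, B=17, C=14, D=4, E=0, F=0, G=2)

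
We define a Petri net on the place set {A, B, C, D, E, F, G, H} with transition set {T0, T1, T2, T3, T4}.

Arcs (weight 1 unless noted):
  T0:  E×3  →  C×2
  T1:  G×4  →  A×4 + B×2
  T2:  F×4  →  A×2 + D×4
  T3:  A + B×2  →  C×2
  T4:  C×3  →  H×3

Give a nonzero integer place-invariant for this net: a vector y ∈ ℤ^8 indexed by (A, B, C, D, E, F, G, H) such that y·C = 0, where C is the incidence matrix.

y = (A:0, B:0, C:0, D:1, E:0, F:1, G:0, H:0)

Incidence matrix C (rows=places, cols=transitions):
       T0   T1   T2   T3   T4
    A   0    4    2   -1    0
    B   0    2    0   -2    0
    C   2    0    0    2   -3
    D   0    0    4    0    0
    E  -3    0    0    0    0
    F   0    0   -4    0    0
    G   0   -4    0    0    0
    H   0    0    0    0    3

Candidate y = [0, 0, 0, 1, 0, 1, 0, 0]; check y·C column-wise:
  col T0: 0·2 + 1·0 + 0·-3 + 1·0 = 0
  col T1: 0·4 + 0·2 + 1·0 + 1·0 + 0·-4 = 0
  col T2: 0·2 + 1·4 + 1·-4 = 0
  col T3: 0·-1 + 0·-2 + 0·2 + 1·0 + 1·0 = 0
  col T4: 0·-3 + 1·0 + 1·0 + 0·3 = 0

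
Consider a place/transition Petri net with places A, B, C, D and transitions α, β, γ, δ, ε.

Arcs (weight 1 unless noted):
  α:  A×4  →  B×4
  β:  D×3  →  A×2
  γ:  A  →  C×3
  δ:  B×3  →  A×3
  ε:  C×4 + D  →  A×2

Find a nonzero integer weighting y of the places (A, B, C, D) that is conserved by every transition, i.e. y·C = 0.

Incidence matrix C (rows=places, cols=transitions):
        α    β    γ    δ    ε
    A  -4    2   -1    3    2
    B   4    0    0   -3    0
    C   0    0    3    0   -4
    D   0   -3    0    0   -1

Candidate y = [3, 3, 1, 2]; check y·C column-wise:
  col α: 3·-4 + 3·4 + 1·0 + 2·0 = 0
  col β: 3·2 + 3·0 + 1·0 + 2·-3 = 0
  col γ: 3·-1 + 3·0 + 1·3 + 2·0 = 0
  col δ: 3·3 + 3·-3 + 1·0 + 2·0 = 0
  col ε: 3·2 + 3·0 + 1·-4 + 2·-1 = 0

y = (A:3, B:3, C:1, D:2)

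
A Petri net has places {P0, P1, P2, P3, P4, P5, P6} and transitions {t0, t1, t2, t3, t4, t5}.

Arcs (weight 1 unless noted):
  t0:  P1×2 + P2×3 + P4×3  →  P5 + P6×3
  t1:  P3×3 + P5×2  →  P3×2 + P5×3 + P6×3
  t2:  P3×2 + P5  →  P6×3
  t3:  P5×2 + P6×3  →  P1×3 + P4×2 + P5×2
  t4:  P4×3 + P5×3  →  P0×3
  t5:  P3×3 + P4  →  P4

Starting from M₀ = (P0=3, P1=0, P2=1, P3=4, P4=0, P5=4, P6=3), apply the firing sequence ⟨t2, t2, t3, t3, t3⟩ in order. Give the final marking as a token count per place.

step 1: fire t2:  (P0=3, P1=0, P2=1, P3=4, P4=0, P5=4, P6=3) → (P0=3, P1=0, P2=1, P3=2, P4=0, P5=3, P6=6)
step 2: fire t2:  (P0=3, P1=0, P2=1, P3=2, P4=0, P5=3, P6=6) → (P0=3, P1=0, P2=1, P3=0, P4=0, P5=2, P6=9)
step 3: fire t3:  (P0=3, P1=0, P2=1, P3=0, P4=0, P5=2, P6=9) → (P0=3, P1=3, P2=1, P3=0, P4=2, P5=2, P6=6)
step 4: fire t3:  (P0=3, P1=3, P2=1, P3=0, P4=2, P5=2, P6=6) → (P0=3, P1=6, P2=1, P3=0, P4=4, P5=2, P6=3)
step 5: fire t3:  (P0=3, P1=6, P2=1, P3=0, P4=4, P5=2, P6=3) → (P0=3, P1=9, P2=1, P3=0, P4=6, P5=2, P6=0)

(P0=3, P1=9, P2=1, P3=0, P4=6, P5=2, P6=0)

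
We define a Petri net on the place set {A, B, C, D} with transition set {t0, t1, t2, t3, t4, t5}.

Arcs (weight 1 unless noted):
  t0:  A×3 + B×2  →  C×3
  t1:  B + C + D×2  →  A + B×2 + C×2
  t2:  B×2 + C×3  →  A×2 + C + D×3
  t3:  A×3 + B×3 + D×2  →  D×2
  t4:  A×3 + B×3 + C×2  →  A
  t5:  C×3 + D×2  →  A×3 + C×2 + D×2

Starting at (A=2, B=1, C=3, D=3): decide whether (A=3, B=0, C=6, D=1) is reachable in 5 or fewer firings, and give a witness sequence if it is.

YES — reachable via ⟨t5, t1, t0⟩ (3 firings)

step 1: fire t5:  (A=2, B=1, C=3, D=3) → (A=5, B=1, C=2, D=3)
step 2: fire t1:  (A=5, B=1, C=2, D=3) → (A=6, B=2, C=3, D=1)
step 3: fire t0:  (A=6, B=2, C=3, D=1) → (A=3, B=0, C=6, D=1)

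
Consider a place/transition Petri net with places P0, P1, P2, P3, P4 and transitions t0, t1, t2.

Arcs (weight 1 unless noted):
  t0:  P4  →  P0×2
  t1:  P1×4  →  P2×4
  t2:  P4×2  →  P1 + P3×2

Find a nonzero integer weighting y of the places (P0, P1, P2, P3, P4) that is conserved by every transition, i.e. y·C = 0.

Incidence matrix C (rows=places, cols=transitions):
       t0   t1   t2
   P0   2    0    0
   P1   0   -4    1
   P2   0    4    0
   P3   0    0    2
   P4  -1    0   -2

Candidate y = [0, 2, 2, -1, 0]; check y·C column-wise:
  col t0: 0·2 + 2·0 + 2·0 + -1·0 + 0·-1 = 0
  col t1: 2·-4 + 2·4 + -1·0 = 0
  col t2: 2·1 + 2·0 + -1·2 + 0·-2 = 0

y = (P0:0, P1:2, P2:2, P3:-1, P4:0)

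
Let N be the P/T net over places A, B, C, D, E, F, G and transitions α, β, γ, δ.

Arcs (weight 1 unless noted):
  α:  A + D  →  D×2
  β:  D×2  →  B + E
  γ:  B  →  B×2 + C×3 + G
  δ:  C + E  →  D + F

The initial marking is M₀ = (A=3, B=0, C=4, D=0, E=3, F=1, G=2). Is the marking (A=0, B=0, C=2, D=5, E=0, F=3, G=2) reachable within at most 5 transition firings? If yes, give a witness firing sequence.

depth 0: 1 marking
depth 1: 2 markings reached so far
depth 2: 4 markings reached so far
depth 3: 9 markings reached so far
depth 4: 17 markings reached so far
depth 5: 28 markings reached so far
target is not among the 28 markings reachable within 5 steps

NO — not reachable within 5 firings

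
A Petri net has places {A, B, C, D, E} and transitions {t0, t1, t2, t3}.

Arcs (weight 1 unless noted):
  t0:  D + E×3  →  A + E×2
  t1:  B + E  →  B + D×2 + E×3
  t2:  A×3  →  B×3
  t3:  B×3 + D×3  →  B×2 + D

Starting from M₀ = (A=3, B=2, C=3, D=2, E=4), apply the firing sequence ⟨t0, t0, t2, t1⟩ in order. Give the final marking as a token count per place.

step 1: fire t0:  (A=3, B=2, C=3, D=2, E=4) → (A=4, B=2, C=3, D=1, E=3)
step 2: fire t0:  (A=4, B=2, C=3, D=1, E=3) → (A=5, B=2, C=3, D=0, E=2)
step 3: fire t2:  (A=5, B=2, C=3, D=0, E=2) → (A=2, B=5, C=3, D=0, E=2)
step 4: fire t1:  (A=2, B=5, C=3, D=0, E=2) → (A=2, B=5, C=3, D=2, E=4)

(A=2, B=5, C=3, D=2, E=4)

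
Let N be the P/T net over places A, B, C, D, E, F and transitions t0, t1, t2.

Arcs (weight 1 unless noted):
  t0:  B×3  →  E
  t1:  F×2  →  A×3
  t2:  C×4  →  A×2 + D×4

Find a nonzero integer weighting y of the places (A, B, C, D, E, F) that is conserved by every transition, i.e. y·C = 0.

Incidence matrix C (rows=places, cols=transitions):
       t0   t1   t2
    A   0    3    2
    B  -3    0    0
    C   0    0   -4
    D   0    0    4
    E   1    0    0
    F   0   -2    0

Candidate y = [0, 0, 1, 1, 0, 0]; check y·C column-wise:
  col t0: 0·-3 + 1·0 + 1·0 + 0·1 = 0
  col t1: 0·3 + 1·0 + 1·0 + 0·-2 = 0
  col t2: 0·2 + 1·-4 + 1·4 = 0

y = (A:0, B:0, C:1, D:1, E:0, F:0)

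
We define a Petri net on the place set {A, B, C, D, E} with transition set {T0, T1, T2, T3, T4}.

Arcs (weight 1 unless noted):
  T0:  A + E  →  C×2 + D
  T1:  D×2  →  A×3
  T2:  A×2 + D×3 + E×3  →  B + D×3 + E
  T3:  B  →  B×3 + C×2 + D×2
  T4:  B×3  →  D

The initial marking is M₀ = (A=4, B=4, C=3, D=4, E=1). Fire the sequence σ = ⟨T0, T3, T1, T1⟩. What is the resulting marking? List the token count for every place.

(A=9, B=6, C=7, D=3, E=0)

step 1: fire T0:  (A=4, B=4, C=3, D=4, E=1) → (A=3, B=4, C=5, D=5, E=0)
step 2: fire T3:  (A=3, B=4, C=5, D=5, E=0) → (A=3, B=6, C=7, D=7, E=0)
step 3: fire T1:  (A=3, B=6, C=7, D=7, E=0) → (A=6, B=6, C=7, D=5, E=0)
step 4: fire T1:  (A=6, B=6, C=7, D=5, E=0) → (A=9, B=6, C=7, D=3, E=0)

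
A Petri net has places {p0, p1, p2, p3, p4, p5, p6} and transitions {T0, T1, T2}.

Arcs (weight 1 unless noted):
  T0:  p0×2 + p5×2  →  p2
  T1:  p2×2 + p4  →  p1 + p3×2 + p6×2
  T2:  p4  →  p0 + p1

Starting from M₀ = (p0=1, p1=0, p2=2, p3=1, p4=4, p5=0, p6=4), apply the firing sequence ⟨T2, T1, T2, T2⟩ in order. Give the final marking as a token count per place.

(p0=4, p1=4, p2=0, p3=3, p4=0, p5=0, p6=6)

step 1: fire T2:  (p0=1, p1=0, p2=2, p3=1, p4=4, p5=0, p6=4) → (p0=2, p1=1, p2=2, p3=1, p4=3, p5=0, p6=4)
step 2: fire T1:  (p0=2, p1=1, p2=2, p3=1, p4=3, p5=0, p6=4) → (p0=2, p1=2, p2=0, p3=3, p4=2, p5=0, p6=6)
step 3: fire T2:  (p0=2, p1=2, p2=0, p3=3, p4=2, p5=0, p6=6) → (p0=3, p1=3, p2=0, p3=3, p4=1, p5=0, p6=6)
step 4: fire T2:  (p0=3, p1=3, p2=0, p3=3, p4=1, p5=0, p6=6) → (p0=4, p1=4, p2=0, p3=3, p4=0, p5=0, p6=6)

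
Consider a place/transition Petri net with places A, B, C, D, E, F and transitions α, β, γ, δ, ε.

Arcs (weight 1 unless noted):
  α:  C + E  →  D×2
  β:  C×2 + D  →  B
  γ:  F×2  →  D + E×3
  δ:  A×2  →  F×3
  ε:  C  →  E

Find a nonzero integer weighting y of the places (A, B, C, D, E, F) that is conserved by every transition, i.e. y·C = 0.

Incidence matrix C (rows=places, cols=transitions):
        α    β    γ    δ    ε
    A   0    0    0   -2    0
    B   0    1    0    0    0
    C  -1   -2    0    0   -1
    D   2   -1    1    0    0
    E  -1    0    3    0    1
    F   0    0   -2    3    0

Candidate y = [3, 3, 1, 1, 1, 2]; check y·C column-wise:
  col α: 3·0 + 3·0 + 1·-1 + 1·2 + 1·-1 + 2·0 = 0
  col β: 3·0 + 3·1 + 1·-2 + 1·-1 + 1·0 + 2·0 = 0
  col γ: 3·0 + 3·0 + 1·0 + 1·1 + 1·3 + 2·-2 = 0
  col δ: 3·-2 + 3·0 + 1·0 + 1·0 + 1·0 + 2·3 = 0
  col ε: 3·0 + 3·0 + 1·-1 + 1·0 + 1·1 + 2·0 = 0

y = (A:3, B:3, C:1, D:1, E:1, F:2)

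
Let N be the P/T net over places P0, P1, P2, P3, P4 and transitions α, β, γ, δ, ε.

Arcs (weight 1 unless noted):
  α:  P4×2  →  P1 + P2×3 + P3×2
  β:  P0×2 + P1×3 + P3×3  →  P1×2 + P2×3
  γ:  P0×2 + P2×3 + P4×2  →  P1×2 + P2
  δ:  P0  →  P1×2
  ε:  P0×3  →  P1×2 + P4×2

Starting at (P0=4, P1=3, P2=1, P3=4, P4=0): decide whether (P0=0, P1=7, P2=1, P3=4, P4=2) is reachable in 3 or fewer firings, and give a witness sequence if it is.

YES — reachable via ⟨δ, ε⟩ (2 firings)

step 1: fire δ:  (P0=4, P1=3, P2=1, P3=4, P4=0) → (P0=3, P1=5, P2=1, P3=4, P4=0)
step 2: fire ε:  (P0=3, P1=5, P2=1, P3=4, P4=0) → (P0=0, P1=7, P2=1, P3=4, P4=2)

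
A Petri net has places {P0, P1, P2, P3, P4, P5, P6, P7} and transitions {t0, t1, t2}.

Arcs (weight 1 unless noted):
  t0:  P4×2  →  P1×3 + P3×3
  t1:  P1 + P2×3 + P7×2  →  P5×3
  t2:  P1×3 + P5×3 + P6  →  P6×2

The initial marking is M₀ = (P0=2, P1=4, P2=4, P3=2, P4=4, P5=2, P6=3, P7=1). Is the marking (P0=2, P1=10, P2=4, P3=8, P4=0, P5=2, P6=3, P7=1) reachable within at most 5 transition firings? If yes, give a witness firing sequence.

YES — reachable via ⟨t0, t0⟩ (2 firings)

step 1: fire t0:  (P0=2, P1=4, P2=4, P3=2, P4=4, P5=2, P6=3, P7=1) → (P0=2, P1=7, P2=4, P3=5, P4=2, P5=2, P6=3, P7=1)
step 2: fire t0:  (P0=2, P1=7, P2=4, P3=5, P4=2, P5=2, P6=3, P7=1) → (P0=2, P1=10, P2=4, P3=8, P4=0, P5=2, P6=3, P7=1)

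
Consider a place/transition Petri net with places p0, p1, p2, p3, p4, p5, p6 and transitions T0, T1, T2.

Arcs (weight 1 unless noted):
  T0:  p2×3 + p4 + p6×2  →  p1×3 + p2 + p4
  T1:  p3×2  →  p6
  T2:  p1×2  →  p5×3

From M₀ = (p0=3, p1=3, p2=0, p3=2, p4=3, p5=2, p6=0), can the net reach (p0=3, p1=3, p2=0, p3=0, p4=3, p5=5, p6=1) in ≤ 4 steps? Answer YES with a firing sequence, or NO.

NO — not reachable within 4 firings

depth 0: 1 marking
depth 1: 3 markings reached so far
depth 2: 4 markings reached so far
depth 3: 4 markings reached so far
(frontier empty at depth 3; search complete)
target is not among the 4 markings reachable within 4 steps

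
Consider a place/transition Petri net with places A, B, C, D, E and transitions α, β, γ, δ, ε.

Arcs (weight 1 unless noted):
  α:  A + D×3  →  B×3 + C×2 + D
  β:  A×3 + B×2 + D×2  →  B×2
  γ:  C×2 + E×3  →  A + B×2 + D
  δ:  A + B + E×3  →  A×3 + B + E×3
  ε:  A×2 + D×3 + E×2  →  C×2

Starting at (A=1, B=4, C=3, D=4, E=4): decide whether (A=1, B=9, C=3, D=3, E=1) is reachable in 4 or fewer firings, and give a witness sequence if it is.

step 1: fire α:  (A=1, B=4, C=3, D=4, E=4) → (A=0, B=7, C=5, D=2, E=4)
step 2: fire γ:  (A=0, B=7, C=5, D=2, E=4) → (A=1, B=9, C=3, D=3, E=1)

YES — reachable via ⟨α, γ⟩ (2 firings)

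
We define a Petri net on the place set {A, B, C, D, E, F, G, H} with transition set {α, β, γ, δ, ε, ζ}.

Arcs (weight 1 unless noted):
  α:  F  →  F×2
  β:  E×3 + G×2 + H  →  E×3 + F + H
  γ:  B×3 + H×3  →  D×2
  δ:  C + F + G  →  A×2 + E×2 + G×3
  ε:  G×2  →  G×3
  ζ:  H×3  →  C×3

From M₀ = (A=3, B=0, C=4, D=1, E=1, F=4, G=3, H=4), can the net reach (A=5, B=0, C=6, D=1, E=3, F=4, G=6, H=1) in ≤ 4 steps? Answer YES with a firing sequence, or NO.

step 1: fire α:  (A=3, B=0, C=4, D=1, E=1, F=4, G=3, H=4) → (A=3, B=0, C=4, D=1, E=1, F=5, G=3, H=4)
step 2: fire δ:  (A=3, B=0, C=4, D=1, E=1, F=5, G=3, H=4) → (A=5, B=0, C=3, D=1, E=3, F=4, G=5, H=4)
step 3: fire ε:  (A=5, B=0, C=3, D=1, E=3, F=4, G=5, H=4) → (A=5, B=0, C=3, D=1, E=3, F=4, G=6, H=4)
step 4: fire ζ:  (A=5, B=0, C=3, D=1, E=3, F=4, G=6, H=4) → (A=5, B=0, C=6, D=1, E=3, F=4, G=6, H=1)

YES — reachable via ⟨α, δ, ε, ζ⟩ (4 firings)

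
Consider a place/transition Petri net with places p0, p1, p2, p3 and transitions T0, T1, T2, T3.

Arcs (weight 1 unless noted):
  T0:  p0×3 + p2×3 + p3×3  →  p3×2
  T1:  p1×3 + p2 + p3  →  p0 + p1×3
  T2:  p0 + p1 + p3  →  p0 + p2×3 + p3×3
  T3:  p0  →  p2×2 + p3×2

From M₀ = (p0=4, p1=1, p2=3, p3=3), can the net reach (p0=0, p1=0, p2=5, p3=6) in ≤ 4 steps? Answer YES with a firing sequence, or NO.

step 1: fire T0:  (p0=4, p1=1, p2=3, p3=3) → (p0=1, p1=1, p2=0, p3=2)
step 2: fire T2:  (p0=1, p1=1, p2=0, p3=2) → (p0=1, p1=0, p2=3, p3=4)
step 3: fire T3:  (p0=1, p1=0, p2=3, p3=4) → (p0=0, p1=0, p2=5, p3=6)

YES — reachable via ⟨T0, T2, T3⟩ (3 firings)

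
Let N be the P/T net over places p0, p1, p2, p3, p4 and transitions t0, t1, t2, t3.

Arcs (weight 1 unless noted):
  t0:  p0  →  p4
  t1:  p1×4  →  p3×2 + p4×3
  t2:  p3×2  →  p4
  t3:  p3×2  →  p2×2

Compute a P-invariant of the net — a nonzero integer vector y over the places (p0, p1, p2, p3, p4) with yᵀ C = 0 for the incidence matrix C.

Incidence matrix C (rows=places, cols=transitions):
       t0   t1   t2   t3
   p0  -1    0    0    0
   p1   0   -4    0    0
   p2   0    0    0    2
   p3   0    2   -2   -2
   p4   1    3    1    0

Candidate y = [2, 2, 1, 1, 2]; check y·C column-wise:
  col t0: 2·-1 + 2·0 + 1·0 + 1·0 + 2·1 = 0
  col t1: 2·0 + 2·-4 + 1·0 + 1·2 + 2·3 = 0
  col t2: 2·0 + 2·0 + 1·0 + 1·-2 + 2·1 = 0
  col t3: 2·0 + 2·0 + 1·2 + 1·-2 + 2·0 = 0

y = (p0:2, p1:2, p2:1, p3:1, p4:2)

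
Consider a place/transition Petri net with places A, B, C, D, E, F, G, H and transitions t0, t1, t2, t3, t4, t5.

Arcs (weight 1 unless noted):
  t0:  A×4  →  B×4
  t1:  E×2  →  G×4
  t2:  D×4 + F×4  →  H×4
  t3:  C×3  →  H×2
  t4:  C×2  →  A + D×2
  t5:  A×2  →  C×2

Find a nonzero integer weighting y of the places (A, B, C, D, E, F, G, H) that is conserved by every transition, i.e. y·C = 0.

Incidence matrix C (rows=places, cols=transitions):
       t0   t1   t2   t3   t4   t5
    A  -4    0    0    0    1   -2
    B   4    0    0    0    0    0
    C   0    0    0   -3   -2    2
    D   0    0   -4    0    2    0
    E   0   -2    0    0    0    0
    F   0    0   -4    0    0    0
    G   0    4    0    0    0    0
    H   0    0    4    2    0    0

Candidate y = [0, 0, 0, 0, 2, 0, 1, 0]; check y·C column-wise:
  col t0: 0·-4 + 0·4 + 2·0 + 1·0 = 0
  col t1: 2·-2 + 1·4 = 0
  col t2: 0·-4 + 2·0 + 0·-4 + 1·0 + 0·4 = 0
  col t3: 0·-3 + 2·0 + 1·0 + 0·2 = 0
  col t4: 0·1 + 0·-2 + 0·2 + 2·0 + 1·0 = 0
  col t5: 0·-2 + 0·2 + 2·0 + 1·0 = 0

y = (A:0, B:0, C:0, D:0, E:2, F:0, G:1, H:0)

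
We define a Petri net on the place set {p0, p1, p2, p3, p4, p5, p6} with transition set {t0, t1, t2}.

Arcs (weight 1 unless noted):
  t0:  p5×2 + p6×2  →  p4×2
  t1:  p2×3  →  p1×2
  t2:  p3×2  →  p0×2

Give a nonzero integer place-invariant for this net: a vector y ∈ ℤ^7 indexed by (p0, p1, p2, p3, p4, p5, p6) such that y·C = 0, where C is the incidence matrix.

Incidence matrix C (rows=places, cols=transitions):
       t0   t1   t2
   p0   0    0    2
   p1   0    2    0
   p2   0   -3    0
   p3   0    0   -2
   p4   2    0    0
   p5  -2    0    0
   p6  -2    0    0

Candidate y = [0, 3, 2, 0, 0, 0, 0]; check y·C column-wise:
  col t0: 3·0 + 2·0 + 0·2 + 0·-2 + 0·-2 = 0
  col t1: 3·2 + 2·-3 = 0
  col t2: 0·2 + 3·0 + 2·0 + 0·-2 = 0

y = (p0:0, p1:3, p2:2, p3:0, p4:0, p5:0, p6:0)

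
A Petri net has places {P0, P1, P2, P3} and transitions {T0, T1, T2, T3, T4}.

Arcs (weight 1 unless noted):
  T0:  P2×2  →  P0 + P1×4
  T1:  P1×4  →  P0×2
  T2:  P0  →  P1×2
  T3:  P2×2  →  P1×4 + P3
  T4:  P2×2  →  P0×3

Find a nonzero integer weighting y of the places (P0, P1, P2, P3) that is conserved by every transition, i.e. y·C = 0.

y = (P0:2, P1:1, P2:3, P3:2)

Incidence matrix C (rows=places, cols=transitions):
       T0   T1   T2   T3   T4
   P0   1    2   -1    0    3
   P1   4   -4    2    4    0
   P2  -2    0    0   -2   -2
   P3   0    0    0    1    0

Candidate y = [2, 1, 3, 2]; check y·C column-wise:
  col T0: 2·1 + 1·4 + 3·-2 + 2·0 = 0
  col T1: 2·2 + 1·-4 + 3·0 + 2·0 = 0
  col T2: 2·-1 + 1·2 + 3·0 + 2·0 = 0
  col T3: 2·0 + 1·4 + 3·-2 + 2·1 = 0
  col T4: 2·3 + 1·0 + 3·-2 + 2·0 = 0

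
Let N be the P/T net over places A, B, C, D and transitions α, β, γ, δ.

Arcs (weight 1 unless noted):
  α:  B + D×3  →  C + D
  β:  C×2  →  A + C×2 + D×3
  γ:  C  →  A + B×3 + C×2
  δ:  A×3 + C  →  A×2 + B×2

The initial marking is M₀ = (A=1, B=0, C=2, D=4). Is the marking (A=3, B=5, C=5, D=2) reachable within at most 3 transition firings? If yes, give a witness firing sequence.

YES — reachable via ⟨γ, α, γ⟩ (3 firings)

step 1: fire γ:  (A=1, B=0, C=2, D=4) → (A=2, B=3, C=3, D=4)
step 2: fire α:  (A=2, B=3, C=3, D=4) → (A=2, B=2, C=4, D=2)
step 3: fire γ:  (A=2, B=2, C=4, D=2) → (A=3, B=5, C=5, D=2)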